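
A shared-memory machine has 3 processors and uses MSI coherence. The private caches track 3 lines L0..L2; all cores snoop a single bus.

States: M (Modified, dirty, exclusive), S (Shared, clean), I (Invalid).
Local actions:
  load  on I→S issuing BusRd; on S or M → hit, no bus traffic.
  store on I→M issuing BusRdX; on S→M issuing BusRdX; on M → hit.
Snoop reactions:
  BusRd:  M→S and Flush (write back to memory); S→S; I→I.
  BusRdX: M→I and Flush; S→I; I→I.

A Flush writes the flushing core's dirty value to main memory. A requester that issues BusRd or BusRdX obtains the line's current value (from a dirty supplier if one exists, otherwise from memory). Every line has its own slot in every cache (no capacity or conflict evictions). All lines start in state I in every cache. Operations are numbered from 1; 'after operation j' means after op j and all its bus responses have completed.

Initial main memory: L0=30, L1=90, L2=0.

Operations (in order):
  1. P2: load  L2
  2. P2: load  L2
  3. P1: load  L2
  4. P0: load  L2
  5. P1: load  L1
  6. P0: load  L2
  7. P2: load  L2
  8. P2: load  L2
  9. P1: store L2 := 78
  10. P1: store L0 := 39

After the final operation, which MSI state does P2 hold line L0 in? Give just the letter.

step 1: P2: load  L2  ⟶  IIS  (L2)  txn=BusRd  M[L2]=0
step 2: P2: load  L2  ⟶  IIS  (L2)  txn=∅  M[L2]=0
step 3: P1: load  L2  ⟶  ISS  (L2)  txn=BusRd  M[L2]=0
step 4: P0: load  L2  ⟶  SSS  (L2)  txn=BusRd  M[L2]=0
step 5: P1: load  L1  ⟶  ISI  (L1)  txn=BusRd  M[L1]=90
step 6: P0: load  L2  ⟶  SSS  (L2)  txn=∅  M[L2]=0
step 7: P2: load  L2  ⟶  SSS  (L2)  txn=∅  M[L2]=0
step 8: P2: load  L2  ⟶  SSS  (L2)  txn=∅  M[L2]=0
step 9: P1: store L2 := 78  ⟶  IMI  (L2)  txn=BusRdX  M[L2]=0
step 10: P1: store L0 := 39  ⟶  IMI  (L0)  txn=BusRdX  M[L0]=30

state = I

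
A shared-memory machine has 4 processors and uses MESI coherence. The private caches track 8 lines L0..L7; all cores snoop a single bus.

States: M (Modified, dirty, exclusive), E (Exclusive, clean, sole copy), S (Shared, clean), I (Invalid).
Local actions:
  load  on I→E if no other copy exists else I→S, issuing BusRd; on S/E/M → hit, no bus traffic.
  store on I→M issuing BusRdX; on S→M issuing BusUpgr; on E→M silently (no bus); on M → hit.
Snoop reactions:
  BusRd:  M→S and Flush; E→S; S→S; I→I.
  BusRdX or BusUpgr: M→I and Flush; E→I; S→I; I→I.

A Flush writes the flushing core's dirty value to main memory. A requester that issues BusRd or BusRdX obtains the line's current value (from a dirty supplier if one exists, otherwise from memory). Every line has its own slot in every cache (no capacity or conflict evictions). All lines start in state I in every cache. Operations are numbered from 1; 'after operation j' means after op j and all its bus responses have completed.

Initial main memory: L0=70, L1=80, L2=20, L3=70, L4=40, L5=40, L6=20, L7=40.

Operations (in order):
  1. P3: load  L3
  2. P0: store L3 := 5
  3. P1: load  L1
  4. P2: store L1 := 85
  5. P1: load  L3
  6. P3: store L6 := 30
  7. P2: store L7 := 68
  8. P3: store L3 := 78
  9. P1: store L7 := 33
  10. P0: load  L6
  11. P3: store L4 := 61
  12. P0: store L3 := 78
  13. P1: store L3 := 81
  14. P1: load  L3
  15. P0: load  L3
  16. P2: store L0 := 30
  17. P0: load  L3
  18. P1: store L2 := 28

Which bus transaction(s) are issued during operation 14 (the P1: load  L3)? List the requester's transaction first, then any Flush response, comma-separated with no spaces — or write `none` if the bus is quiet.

bus = none

[1] P3: load  L3 | P0:I, P1:I, P2:I, P3:E(70) | bus: BusRd
[2] P0: store L3 := 5 | P0:M(5), P1:I, P2:I, P3:I | bus: BusRdX
[3] P1: load  L1 | P0:I, P1:E(80), P2:I, P3:I | bus: BusRd
[4] P2: store L1 := 85 | P0:I, P1:I, P2:M(85), P3:I | bus: BusRdX
[5] P1: load  L3 | P0:S(5), P1:S(5), P2:I, P3:I | bus: BusRd,Flush
[6] P3: store L6 := 30 | P0:I, P1:I, P2:I, P3:M(30) | bus: BusRdX
[7] P2: store L7 := 68 | P0:I, P1:I, P2:M(68), P3:I | bus: BusRdX
[8] P3: store L3 := 78 | P0:I, P1:I, P2:I, P3:M(78) | bus: BusRdX
[9] P1: store L7 := 33 | P0:I, P1:M(33), P2:I, P3:I | bus: BusRdX,Flush
[10] P0: load  L6 | P0:S(30), P1:I, P2:I, P3:S(30) | bus: BusRd,Flush
[11] P3: store L4 := 61 | P0:I, P1:I, P2:I, P3:M(61) | bus: BusRdX
[12] P0: store L3 := 78 | P0:M(78), P1:I, P2:I, P3:I | bus: BusRdX,Flush
[13] P1: store L3 := 81 | P0:I, P1:M(81), P2:I, P3:I | bus: BusRdX,Flush
[14] P1: load  L3 | P0:I, P1:M(81), P2:I, P3:I | bus: none
[15] P0: load  L3 | P0:S(81), P1:S(81), P2:I, P3:I | bus: BusRd,Flush
[16] P2: store L0 := 30 | P0:I, P1:I, P2:M(30), P3:I | bus: BusRdX
[17] P0: load  L3 | P0:S(81), P1:S(81), P2:I, P3:I | bus: none
[18] P1: store L2 := 28 | P0:I, P1:M(28), P2:I, P3:I | bus: BusRdX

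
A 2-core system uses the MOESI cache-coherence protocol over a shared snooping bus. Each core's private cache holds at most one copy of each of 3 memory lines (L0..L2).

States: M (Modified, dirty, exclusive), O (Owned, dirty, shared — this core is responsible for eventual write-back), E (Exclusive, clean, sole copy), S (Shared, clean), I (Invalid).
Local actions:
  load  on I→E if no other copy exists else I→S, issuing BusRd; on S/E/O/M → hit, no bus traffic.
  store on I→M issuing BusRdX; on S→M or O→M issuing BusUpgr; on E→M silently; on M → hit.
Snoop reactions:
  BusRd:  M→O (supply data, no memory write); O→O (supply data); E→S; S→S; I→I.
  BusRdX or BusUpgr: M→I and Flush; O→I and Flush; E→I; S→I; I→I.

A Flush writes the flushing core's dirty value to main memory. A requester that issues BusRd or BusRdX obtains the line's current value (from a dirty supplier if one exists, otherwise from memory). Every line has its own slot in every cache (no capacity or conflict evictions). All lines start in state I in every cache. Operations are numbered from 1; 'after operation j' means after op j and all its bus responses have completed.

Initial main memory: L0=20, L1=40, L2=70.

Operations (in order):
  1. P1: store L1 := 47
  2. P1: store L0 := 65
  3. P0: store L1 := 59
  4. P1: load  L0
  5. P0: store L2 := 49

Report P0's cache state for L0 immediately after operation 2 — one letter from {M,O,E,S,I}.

state = I

  op1 P1: store L1 := 47 → I/M on L1; bus BusRdX; mem=40
  op2 P1: store L0 := 65 → I/M on L0; bus BusRdX; mem=20
  op3 P0: store L1 := 59 → M/I on L1; bus BusRdX Flush; mem=47
  op4 P1: load  L0 → I/M on L0; bus (none); mem=20
  op5 P0: store L2 := 49 → M/I on L2; bus BusRdX; mem=70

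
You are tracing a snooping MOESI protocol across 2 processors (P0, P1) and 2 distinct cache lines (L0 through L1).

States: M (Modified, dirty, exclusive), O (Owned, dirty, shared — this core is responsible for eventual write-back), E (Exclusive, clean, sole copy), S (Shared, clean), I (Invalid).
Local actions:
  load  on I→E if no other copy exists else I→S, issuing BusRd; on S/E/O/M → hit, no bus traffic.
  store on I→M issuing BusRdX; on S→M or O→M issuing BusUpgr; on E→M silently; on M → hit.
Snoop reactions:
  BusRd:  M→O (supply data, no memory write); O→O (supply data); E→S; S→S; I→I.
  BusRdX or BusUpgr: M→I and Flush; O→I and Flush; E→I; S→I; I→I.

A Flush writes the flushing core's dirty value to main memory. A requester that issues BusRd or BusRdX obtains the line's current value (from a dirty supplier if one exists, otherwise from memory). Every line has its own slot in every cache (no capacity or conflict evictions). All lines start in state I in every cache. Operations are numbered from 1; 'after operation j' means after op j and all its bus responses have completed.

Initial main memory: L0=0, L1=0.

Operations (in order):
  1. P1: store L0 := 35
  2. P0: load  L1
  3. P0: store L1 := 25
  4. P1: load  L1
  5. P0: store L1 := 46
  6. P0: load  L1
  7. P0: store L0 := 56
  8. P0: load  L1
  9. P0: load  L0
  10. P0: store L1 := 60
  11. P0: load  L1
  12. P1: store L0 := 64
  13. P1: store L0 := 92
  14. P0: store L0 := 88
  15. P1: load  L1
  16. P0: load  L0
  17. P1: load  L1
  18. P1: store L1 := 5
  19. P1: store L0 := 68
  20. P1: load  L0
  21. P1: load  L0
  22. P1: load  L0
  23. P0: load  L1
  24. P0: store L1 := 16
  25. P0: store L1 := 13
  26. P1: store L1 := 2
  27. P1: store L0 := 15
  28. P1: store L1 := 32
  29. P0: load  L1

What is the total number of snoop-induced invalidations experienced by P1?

1. P1: store L0 := 35  bus=[BusRdX]  L0: P0=I P1=M  mem[L0]=0
2. P0: load  L1  bus=[BusRd]  L1: P0=E P1=I  mem[L1]=0
3. P0: store L1 := 25  bus=[-]  L1: P0=M P1=I  mem[L1]=0
4. P1: load  L1  bus=[BusRd]  L1: P0=O P1=S  mem[L1]=0
5. P0: store L1 := 46  bus=[BusUpgr]  L1: P0=M P1=I  mem[L1]=0
6. P0: load  L1  bus=[-]  L1: P0=M P1=I  mem[L1]=0
7. P0: store L0 := 56  bus=[BusRdX,Flush]  L0: P0=M P1=I  mem[L0]=35
8. P0: load  L1  bus=[-]  L1: P0=M P1=I  mem[L1]=0
9. P0: load  L0  bus=[-]  L0: P0=M P1=I  mem[L0]=35
10. P0: store L1 := 60  bus=[-]  L1: P0=M P1=I  mem[L1]=0
11. P0: load  L1  bus=[-]  L1: P0=M P1=I  mem[L1]=0
12. P1: store L0 := 64  bus=[BusRdX,Flush]  L0: P0=I P1=M  mem[L0]=56
13. P1: store L0 := 92  bus=[-]  L0: P0=I P1=M  mem[L0]=56
14. P0: store L0 := 88  bus=[BusRdX,Flush]  L0: P0=M P1=I  mem[L0]=92
15. P1: load  L1  bus=[BusRd]  L1: P0=O P1=S  mem[L1]=0
16. P0: load  L0  bus=[-]  L0: P0=M P1=I  mem[L0]=92
17. P1: load  L1  bus=[-]  L1: P0=O P1=S  mem[L1]=0
18. P1: store L1 := 5  bus=[BusUpgr,Flush]  L1: P0=I P1=M  mem[L1]=60
19. P1: store L0 := 68  bus=[BusRdX,Flush]  L0: P0=I P1=M  mem[L0]=88
20. P1: load  L0  bus=[-]  L0: P0=I P1=M  mem[L0]=88
21. P1: load  L0  bus=[-]  L0: P0=I P1=M  mem[L0]=88
22. P1: load  L0  bus=[-]  L0: P0=I P1=M  mem[L0]=88
23. P0: load  L1  bus=[BusRd]  L1: P0=S P1=O  mem[L1]=60
24. P0: store L1 := 16  bus=[BusUpgr,Flush]  L1: P0=M P1=I  mem[L1]=5
25. P0: store L1 := 13  bus=[-]  L1: P0=M P1=I  mem[L1]=5
26. P1: store L1 := 2  bus=[BusRdX,Flush]  L1: P0=I P1=M  mem[L1]=13
27. P1: store L0 := 15  bus=[-]  L0: P0=I P1=M  mem[L0]=88
28. P1: store L1 := 32  bus=[-]  L1: P0=I P1=M  mem[L1]=13
29. P0: load  L1  bus=[BusRd]  L1: P0=S P1=O  mem[L1]=13

invalidations = 4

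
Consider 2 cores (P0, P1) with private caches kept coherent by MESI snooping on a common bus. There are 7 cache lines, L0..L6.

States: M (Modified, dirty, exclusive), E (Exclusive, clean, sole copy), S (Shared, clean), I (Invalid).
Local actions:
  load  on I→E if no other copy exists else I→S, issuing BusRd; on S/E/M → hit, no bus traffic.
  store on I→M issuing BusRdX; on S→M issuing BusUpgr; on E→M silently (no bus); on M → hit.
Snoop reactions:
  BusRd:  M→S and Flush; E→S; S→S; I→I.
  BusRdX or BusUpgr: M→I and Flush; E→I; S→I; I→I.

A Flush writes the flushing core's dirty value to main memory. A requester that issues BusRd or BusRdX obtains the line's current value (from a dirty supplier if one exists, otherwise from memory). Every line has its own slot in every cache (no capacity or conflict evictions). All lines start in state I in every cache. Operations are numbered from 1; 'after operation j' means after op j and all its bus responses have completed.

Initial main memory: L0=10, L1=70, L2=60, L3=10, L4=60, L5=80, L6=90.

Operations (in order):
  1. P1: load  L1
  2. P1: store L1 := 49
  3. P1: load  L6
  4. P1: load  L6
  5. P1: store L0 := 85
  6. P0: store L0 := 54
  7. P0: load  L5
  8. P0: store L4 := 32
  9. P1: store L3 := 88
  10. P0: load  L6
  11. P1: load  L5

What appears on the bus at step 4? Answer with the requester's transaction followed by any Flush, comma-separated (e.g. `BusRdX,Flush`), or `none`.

  op1 P1: load  L1 → I/E on L1; bus BusRd; mem=70
  op2 P1: store L1 := 49 → I/M on L1; bus (none); mem=70
  op3 P1: load  L6 → I/E on L6; bus BusRd; mem=90
  op4 P1: load  L6 → I/E on L6; bus (none); mem=90
  op5 P1: store L0 := 85 → I/M on L0; bus BusRdX; mem=10
  op6 P0: store L0 := 54 → M/I on L0; bus BusRdX Flush; mem=85
  op7 P0: load  L5 → E/I on L5; bus BusRd; mem=80
  op8 P0: store L4 := 32 → M/I on L4; bus BusRdX; mem=60
  op9 P1: store L3 := 88 → I/M on L3; bus BusRdX; mem=10
  op10 P0: load  L6 → S/S on L6; bus BusRd; mem=90
  op11 P1: load  L5 → S/S on L5; bus BusRd; mem=80

bus = none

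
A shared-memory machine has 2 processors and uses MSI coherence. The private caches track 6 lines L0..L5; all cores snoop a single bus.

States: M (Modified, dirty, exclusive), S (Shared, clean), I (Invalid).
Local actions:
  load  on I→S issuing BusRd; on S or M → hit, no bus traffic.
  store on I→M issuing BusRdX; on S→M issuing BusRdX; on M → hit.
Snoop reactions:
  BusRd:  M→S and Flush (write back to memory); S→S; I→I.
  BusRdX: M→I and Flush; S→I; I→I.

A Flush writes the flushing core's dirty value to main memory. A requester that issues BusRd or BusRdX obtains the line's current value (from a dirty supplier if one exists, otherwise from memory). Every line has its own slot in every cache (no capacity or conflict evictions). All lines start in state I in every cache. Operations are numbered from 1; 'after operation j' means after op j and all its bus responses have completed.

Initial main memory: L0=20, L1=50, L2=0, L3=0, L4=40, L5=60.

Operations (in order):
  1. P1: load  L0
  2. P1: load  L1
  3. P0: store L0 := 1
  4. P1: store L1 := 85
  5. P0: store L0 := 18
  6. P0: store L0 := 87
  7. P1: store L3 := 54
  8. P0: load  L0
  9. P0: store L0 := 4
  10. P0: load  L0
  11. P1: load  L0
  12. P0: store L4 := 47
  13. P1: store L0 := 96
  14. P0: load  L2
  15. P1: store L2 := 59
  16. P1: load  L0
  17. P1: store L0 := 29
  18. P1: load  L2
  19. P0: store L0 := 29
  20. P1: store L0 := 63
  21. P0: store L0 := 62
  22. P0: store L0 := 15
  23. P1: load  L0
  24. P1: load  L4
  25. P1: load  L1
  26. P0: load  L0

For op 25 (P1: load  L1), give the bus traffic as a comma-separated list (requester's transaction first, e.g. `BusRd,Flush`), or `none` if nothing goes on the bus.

1. P1: load  L0  bus=[BusRd]  L0: P0=I P1=S  mem[L0]=20
2. P1: load  L1  bus=[BusRd]  L1: P0=I P1=S  mem[L1]=50
3. P0: store L0 := 1  bus=[BusRdX]  L0: P0=M P1=I  mem[L0]=20
4. P1: store L1 := 85  bus=[BusRdX]  L1: P0=I P1=M  mem[L1]=50
5. P0: store L0 := 18  bus=[-]  L0: P0=M P1=I  mem[L0]=20
6. P0: store L0 := 87  bus=[-]  L0: P0=M P1=I  mem[L0]=20
7. P1: store L3 := 54  bus=[BusRdX]  L3: P0=I P1=M  mem[L3]=0
8. P0: load  L0  bus=[-]  L0: P0=M P1=I  mem[L0]=20
9. P0: store L0 := 4  bus=[-]  L0: P0=M P1=I  mem[L0]=20
10. P0: load  L0  bus=[-]  L0: P0=M P1=I  mem[L0]=20
11. P1: load  L0  bus=[BusRd,Flush]  L0: P0=S P1=S  mem[L0]=4
12. P0: store L4 := 47  bus=[BusRdX]  L4: P0=M P1=I  mem[L4]=40
13. P1: store L0 := 96  bus=[BusRdX]  L0: P0=I P1=M  mem[L0]=4
14. P0: load  L2  bus=[BusRd]  L2: P0=S P1=I  mem[L2]=0
15. P1: store L2 := 59  bus=[BusRdX]  L2: P0=I P1=M  mem[L2]=0
16. P1: load  L0  bus=[-]  L0: P0=I P1=M  mem[L0]=4
17. P1: store L0 := 29  bus=[-]  L0: P0=I P1=M  mem[L0]=4
18. P1: load  L2  bus=[-]  L2: P0=I P1=M  mem[L2]=0
19. P0: store L0 := 29  bus=[BusRdX,Flush]  L0: P0=M P1=I  mem[L0]=29
20. P1: store L0 := 63  bus=[BusRdX,Flush]  L0: P0=I P1=M  mem[L0]=29
21. P0: store L0 := 62  bus=[BusRdX,Flush]  L0: P0=M P1=I  mem[L0]=63
22. P0: store L0 := 15  bus=[-]  L0: P0=M P1=I  mem[L0]=63
23. P1: load  L0  bus=[BusRd,Flush]  L0: P0=S P1=S  mem[L0]=15
24. P1: load  L4  bus=[BusRd,Flush]  L4: P0=S P1=S  mem[L4]=47
25. P1: load  L1  bus=[-]  L1: P0=I P1=M  mem[L1]=50
26. P0: load  L0  bus=[-]  L0: P0=S P1=S  mem[L0]=15

bus = none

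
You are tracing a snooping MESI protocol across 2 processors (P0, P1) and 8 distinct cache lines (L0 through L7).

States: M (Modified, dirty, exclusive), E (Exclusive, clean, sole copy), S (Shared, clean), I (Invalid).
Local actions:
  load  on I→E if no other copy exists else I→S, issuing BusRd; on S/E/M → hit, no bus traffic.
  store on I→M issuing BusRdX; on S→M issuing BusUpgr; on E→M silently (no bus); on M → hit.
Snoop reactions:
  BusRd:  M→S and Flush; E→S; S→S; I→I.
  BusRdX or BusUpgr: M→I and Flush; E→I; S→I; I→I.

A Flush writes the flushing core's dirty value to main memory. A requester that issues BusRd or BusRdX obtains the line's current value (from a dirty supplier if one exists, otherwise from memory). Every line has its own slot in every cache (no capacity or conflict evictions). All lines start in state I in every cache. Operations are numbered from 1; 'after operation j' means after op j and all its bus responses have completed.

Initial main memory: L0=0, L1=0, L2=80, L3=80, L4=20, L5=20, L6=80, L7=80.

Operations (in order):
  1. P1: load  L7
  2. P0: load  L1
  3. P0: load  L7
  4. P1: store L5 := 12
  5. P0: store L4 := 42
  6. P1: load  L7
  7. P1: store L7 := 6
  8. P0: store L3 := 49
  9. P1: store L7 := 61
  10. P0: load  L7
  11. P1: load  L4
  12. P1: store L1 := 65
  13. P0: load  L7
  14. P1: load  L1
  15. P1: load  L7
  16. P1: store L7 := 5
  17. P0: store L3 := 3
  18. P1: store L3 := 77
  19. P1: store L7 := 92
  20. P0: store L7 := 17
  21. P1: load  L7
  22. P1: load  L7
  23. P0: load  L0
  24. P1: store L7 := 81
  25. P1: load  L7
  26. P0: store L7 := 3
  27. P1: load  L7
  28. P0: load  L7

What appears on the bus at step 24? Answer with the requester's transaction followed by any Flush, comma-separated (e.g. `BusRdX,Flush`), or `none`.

  op1 P1: load  L7 → I/E on L7; bus BusRd; mem=80
  op2 P0: load  L1 → E/I on L1; bus BusRd; mem=0
  op3 P0: load  L7 → S/S on L7; bus BusRd; mem=80
  op4 P1: store L5 := 12 → I/M on L5; bus BusRdX; mem=20
  op5 P0: store L4 := 42 → M/I on L4; bus BusRdX; mem=20
  op6 P1: load  L7 → S/S on L7; bus (none); mem=80
  op7 P1: store L7 := 6 → I/M on L7; bus BusUpgr; mem=80
  op8 P0: store L3 := 49 → M/I on L3; bus BusRdX; mem=80
  op9 P1: store L7 := 61 → I/M on L7; bus (none); mem=80
  op10 P0: load  L7 → S/S on L7; bus BusRd Flush; mem=61
  op11 P1: load  L4 → S/S on L4; bus BusRd Flush; mem=42
  op12 P1: store L1 := 65 → I/M on L1; bus BusRdX; mem=0
  op13 P0: load  L7 → S/S on L7; bus (none); mem=61
  op14 P1: load  L1 → I/M on L1; bus (none); mem=0
  op15 P1: load  L7 → S/S on L7; bus (none); mem=61
  op16 P1: store L7 := 5 → I/M on L7; bus BusUpgr; mem=61
  op17 P0: store L3 := 3 → M/I on L3; bus (none); mem=80
  op18 P1: store L3 := 77 → I/M on L3; bus BusRdX Flush; mem=3
  op19 P1: store L7 := 92 → I/M on L7; bus (none); mem=61
  op20 P0: store L7 := 17 → M/I on L7; bus BusRdX Flush; mem=92
  op21 P1: load  L7 → S/S on L7; bus BusRd Flush; mem=17
  op22 P1: load  L7 → S/S on L7; bus (none); mem=17
  op23 P0: load  L0 → E/I on L0; bus BusRd; mem=0
  op24 P1: store L7 := 81 → I/M on L7; bus BusUpgr; mem=17
  op25 P1: load  L7 → I/M on L7; bus (none); mem=17
  op26 P0: store L7 := 3 → M/I on L7; bus BusRdX Flush; mem=81
  op27 P1: load  L7 → S/S on L7; bus BusRd Flush; mem=3
  op28 P0: load  L7 → S/S on L7; bus (none); mem=3

bus = BusUpgr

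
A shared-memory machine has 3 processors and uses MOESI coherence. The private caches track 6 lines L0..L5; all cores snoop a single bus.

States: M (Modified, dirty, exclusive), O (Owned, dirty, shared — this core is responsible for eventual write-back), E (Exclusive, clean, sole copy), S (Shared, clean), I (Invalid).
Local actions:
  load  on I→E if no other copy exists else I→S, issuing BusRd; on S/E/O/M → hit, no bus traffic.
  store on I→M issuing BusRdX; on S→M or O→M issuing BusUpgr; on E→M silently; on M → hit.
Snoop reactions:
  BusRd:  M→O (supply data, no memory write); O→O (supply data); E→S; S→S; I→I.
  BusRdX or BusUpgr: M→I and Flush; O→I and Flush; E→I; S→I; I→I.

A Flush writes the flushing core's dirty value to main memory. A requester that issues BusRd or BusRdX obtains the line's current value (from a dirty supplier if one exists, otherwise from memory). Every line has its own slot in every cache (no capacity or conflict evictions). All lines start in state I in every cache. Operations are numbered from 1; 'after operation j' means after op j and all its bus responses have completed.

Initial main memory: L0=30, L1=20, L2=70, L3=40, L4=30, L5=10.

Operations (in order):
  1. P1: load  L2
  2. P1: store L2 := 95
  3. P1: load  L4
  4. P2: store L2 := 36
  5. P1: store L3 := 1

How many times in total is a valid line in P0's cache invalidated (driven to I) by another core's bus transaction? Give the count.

invalidations = 0

[1] P1: load  L2 | P0:I, P1:E(70), P2:I | bus: BusRd
[2] P1: store L2 := 95 | P0:I, P1:M(95), P2:I | bus: none
[3] P1: load  L4 | P0:I, P1:E(30), P2:I | bus: BusRd
[4] P2: store L2 := 36 | P0:I, P1:I, P2:M(36) | bus: BusRdX,Flush
[5] P1: store L3 := 1 | P0:I, P1:M(1), P2:I | bus: BusRdX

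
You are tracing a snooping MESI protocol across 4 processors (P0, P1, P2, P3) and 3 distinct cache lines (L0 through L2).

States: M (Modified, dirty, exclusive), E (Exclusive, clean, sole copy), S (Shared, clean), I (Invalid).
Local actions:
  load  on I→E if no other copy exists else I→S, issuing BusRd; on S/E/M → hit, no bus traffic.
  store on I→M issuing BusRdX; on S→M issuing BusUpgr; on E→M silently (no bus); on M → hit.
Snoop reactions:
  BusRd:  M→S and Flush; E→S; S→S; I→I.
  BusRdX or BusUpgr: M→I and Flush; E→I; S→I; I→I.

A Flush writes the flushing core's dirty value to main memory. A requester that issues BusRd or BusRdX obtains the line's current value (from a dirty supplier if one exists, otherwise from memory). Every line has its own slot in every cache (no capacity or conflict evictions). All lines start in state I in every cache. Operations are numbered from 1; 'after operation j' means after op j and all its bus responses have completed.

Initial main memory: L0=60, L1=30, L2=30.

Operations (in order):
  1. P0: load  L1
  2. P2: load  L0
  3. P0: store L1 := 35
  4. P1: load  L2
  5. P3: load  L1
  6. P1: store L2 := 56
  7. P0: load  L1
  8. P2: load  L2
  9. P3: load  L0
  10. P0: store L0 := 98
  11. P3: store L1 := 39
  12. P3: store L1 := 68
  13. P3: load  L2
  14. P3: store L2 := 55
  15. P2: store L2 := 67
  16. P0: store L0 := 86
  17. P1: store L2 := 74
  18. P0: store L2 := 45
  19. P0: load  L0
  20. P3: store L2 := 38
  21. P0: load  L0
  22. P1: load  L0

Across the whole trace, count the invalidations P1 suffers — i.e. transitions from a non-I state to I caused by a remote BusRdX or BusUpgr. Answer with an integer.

invalidations = 2

1. P0: load  L1  bus=[BusRd]  L1: P0=E P1=I P2=I P3=I  mem[L1]=30
2. P2: load  L0  bus=[BusRd]  L0: P0=I P1=I P2=E P3=I  mem[L0]=60
3. P0: store L1 := 35  bus=[-]  L1: P0=M P1=I P2=I P3=I  mem[L1]=30
4. P1: load  L2  bus=[BusRd]  L2: P0=I P1=E P2=I P3=I  mem[L2]=30
5. P3: load  L1  bus=[BusRd,Flush]  L1: P0=S P1=I P2=I P3=S  mem[L1]=35
6. P1: store L2 := 56  bus=[-]  L2: P0=I P1=M P2=I P3=I  mem[L2]=30
7. P0: load  L1  bus=[-]  L1: P0=S P1=I P2=I P3=S  mem[L1]=35
8. P2: load  L2  bus=[BusRd,Flush]  L2: P0=I P1=S P2=S P3=I  mem[L2]=56
9. P3: load  L0  bus=[BusRd]  L0: P0=I P1=I P2=S P3=S  mem[L0]=60
10. P0: store L0 := 98  bus=[BusRdX]  L0: P0=M P1=I P2=I P3=I  mem[L0]=60
11. P3: store L1 := 39  bus=[BusUpgr]  L1: P0=I P1=I P2=I P3=M  mem[L1]=35
12. P3: store L1 := 68  bus=[-]  L1: P0=I P1=I P2=I P3=M  mem[L1]=35
13. P3: load  L2  bus=[BusRd]  L2: P0=I P1=S P2=S P3=S  mem[L2]=56
14. P3: store L2 := 55  bus=[BusUpgr]  L2: P0=I P1=I P2=I P3=M  mem[L2]=56
15. P2: store L2 := 67  bus=[BusRdX,Flush]  L2: P0=I P1=I P2=M P3=I  mem[L2]=55
16. P0: store L0 := 86  bus=[-]  L0: P0=M P1=I P2=I P3=I  mem[L0]=60
17. P1: store L2 := 74  bus=[BusRdX,Flush]  L2: P0=I P1=M P2=I P3=I  mem[L2]=67
18. P0: store L2 := 45  bus=[BusRdX,Flush]  L2: P0=M P1=I P2=I P3=I  mem[L2]=74
19. P0: load  L0  bus=[-]  L0: P0=M P1=I P2=I P3=I  mem[L0]=60
20. P3: store L2 := 38  bus=[BusRdX,Flush]  L2: P0=I P1=I P2=I P3=M  mem[L2]=45
21. P0: load  L0  bus=[-]  L0: P0=M P1=I P2=I P3=I  mem[L0]=60
22. P1: load  L0  bus=[BusRd,Flush]  L0: P0=S P1=S P2=I P3=I  mem[L0]=86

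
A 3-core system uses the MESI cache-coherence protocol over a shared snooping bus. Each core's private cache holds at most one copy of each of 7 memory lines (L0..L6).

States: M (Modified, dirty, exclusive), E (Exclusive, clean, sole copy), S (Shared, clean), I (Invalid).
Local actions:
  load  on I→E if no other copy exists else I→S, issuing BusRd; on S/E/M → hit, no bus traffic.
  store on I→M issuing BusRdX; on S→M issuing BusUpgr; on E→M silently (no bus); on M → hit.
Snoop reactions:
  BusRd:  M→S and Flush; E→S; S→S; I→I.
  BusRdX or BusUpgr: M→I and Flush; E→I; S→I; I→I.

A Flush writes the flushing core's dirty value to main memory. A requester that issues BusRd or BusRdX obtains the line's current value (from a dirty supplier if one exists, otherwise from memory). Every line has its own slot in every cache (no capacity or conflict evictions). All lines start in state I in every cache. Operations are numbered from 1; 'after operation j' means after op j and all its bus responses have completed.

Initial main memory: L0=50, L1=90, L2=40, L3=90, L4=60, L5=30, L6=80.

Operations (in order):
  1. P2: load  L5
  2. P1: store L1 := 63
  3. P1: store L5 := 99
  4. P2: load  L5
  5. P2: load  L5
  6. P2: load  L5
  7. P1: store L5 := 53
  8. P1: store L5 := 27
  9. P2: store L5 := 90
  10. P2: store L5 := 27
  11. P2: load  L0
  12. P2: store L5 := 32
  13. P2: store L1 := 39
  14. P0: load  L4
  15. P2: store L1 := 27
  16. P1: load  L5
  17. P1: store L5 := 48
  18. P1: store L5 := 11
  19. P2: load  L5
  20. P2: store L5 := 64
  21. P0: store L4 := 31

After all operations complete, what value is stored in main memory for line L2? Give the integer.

memory[L2] = 40

[1] P2: load  L5 | P0:I, P1:I, P2:E(30) | bus: BusRd
[2] P1: store L1 := 63 | P0:I, P1:M(63), P2:I | bus: BusRdX
[3] P1: store L5 := 99 | P0:I, P1:M(99), P2:I | bus: BusRdX
[4] P2: load  L5 | P0:I, P1:S(99), P2:S(99) | bus: BusRd,Flush
[5] P2: load  L5 | P0:I, P1:S(99), P2:S(99) | bus: none
[6] P2: load  L5 | P0:I, P1:S(99), P2:S(99) | bus: none
[7] P1: store L5 := 53 | P0:I, P1:M(53), P2:I | bus: BusUpgr
[8] P1: store L5 := 27 | P0:I, P1:M(27), P2:I | bus: none
[9] P2: store L5 := 90 | P0:I, P1:I, P2:M(90) | bus: BusRdX,Flush
[10] P2: store L5 := 27 | P0:I, P1:I, P2:M(27) | bus: none
[11] P2: load  L0 | P0:I, P1:I, P2:E(50) | bus: BusRd
[12] P2: store L5 := 32 | P0:I, P1:I, P2:M(32) | bus: none
[13] P2: store L1 := 39 | P0:I, P1:I, P2:M(39) | bus: BusRdX,Flush
[14] P0: load  L4 | P0:E(60), P1:I, P2:I | bus: BusRd
[15] P2: store L1 := 27 | P0:I, P1:I, P2:M(27) | bus: none
[16] P1: load  L5 | P0:I, P1:S(32), P2:S(32) | bus: BusRd,Flush
[17] P1: store L5 := 48 | P0:I, P1:M(48), P2:I | bus: BusUpgr
[18] P1: store L5 := 11 | P0:I, P1:M(11), P2:I | bus: none
[19] P2: load  L5 | P0:I, P1:S(11), P2:S(11) | bus: BusRd,Flush
[20] P2: store L5 := 64 | P0:I, P1:I, P2:M(64) | bus: BusUpgr
[21] P0: store L4 := 31 | P0:M(31), P1:I, P2:I | bus: none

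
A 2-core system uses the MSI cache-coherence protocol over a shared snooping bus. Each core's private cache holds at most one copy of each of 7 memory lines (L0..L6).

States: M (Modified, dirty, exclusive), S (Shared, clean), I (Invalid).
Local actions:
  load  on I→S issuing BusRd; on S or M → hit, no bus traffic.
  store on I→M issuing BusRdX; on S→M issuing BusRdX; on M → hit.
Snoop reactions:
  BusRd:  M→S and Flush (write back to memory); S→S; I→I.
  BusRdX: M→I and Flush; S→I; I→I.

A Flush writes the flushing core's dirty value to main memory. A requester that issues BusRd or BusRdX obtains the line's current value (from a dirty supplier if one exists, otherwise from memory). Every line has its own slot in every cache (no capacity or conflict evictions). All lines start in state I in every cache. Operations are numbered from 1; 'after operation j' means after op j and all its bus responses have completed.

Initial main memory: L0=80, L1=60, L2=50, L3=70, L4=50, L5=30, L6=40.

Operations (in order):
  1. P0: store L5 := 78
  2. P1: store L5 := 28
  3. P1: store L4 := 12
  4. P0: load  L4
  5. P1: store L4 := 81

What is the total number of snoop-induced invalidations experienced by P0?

  op1 P0: store L5 := 78 → M/I on L5; bus BusRdX; mem=30
  op2 P1: store L5 := 28 → I/M on L5; bus BusRdX Flush; mem=78
  op3 P1: store L4 := 12 → I/M on L4; bus BusRdX; mem=50
  op4 P0: load  L4 → S/S on L4; bus BusRd Flush; mem=12
  op5 P1: store L4 := 81 → I/M on L4; bus BusRdX; mem=12

invalidations = 2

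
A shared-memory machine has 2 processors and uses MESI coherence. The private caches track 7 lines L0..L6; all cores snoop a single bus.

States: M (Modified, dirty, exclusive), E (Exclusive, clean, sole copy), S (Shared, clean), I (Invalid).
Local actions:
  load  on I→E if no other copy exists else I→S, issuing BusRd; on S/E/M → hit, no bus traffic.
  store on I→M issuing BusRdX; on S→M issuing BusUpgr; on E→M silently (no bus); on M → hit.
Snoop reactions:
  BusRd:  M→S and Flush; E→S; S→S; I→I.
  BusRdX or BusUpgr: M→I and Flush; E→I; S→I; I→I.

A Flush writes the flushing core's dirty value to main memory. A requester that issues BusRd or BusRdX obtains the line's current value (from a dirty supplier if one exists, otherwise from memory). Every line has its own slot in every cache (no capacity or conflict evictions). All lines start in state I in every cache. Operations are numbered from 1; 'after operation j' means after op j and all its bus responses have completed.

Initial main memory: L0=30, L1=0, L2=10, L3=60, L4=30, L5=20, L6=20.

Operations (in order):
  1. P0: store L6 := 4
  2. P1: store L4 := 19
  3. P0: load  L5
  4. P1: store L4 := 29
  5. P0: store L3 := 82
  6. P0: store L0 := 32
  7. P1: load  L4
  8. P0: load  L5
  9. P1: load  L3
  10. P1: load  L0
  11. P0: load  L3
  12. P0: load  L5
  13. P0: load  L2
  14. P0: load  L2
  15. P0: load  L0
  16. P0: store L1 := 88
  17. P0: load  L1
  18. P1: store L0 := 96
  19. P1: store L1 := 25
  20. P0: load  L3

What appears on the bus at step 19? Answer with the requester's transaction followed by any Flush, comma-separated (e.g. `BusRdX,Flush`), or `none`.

bus = BusRdX,Flush

  op1 P0: store L6 := 4 → M/I on L6; bus BusRdX; mem=20
  op2 P1: store L4 := 19 → I/M on L4; bus BusRdX; mem=30
  op3 P0: load  L5 → E/I on L5; bus BusRd; mem=20
  op4 P1: store L4 := 29 → I/M on L4; bus (none); mem=30
  op5 P0: store L3 := 82 → M/I on L3; bus BusRdX; mem=60
  op6 P0: store L0 := 32 → M/I on L0; bus BusRdX; mem=30
  op7 P1: load  L4 → I/M on L4; bus (none); mem=30
  op8 P0: load  L5 → E/I on L5; bus (none); mem=20
  op9 P1: load  L3 → S/S on L3; bus BusRd Flush; mem=82
  op10 P1: load  L0 → S/S on L0; bus BusRd Flush; mem=32
  op11 P0: load  L3 → S/S on L3; bus (none); mem=82
  op12 P0: load  L5 → E/I on L5; bus (none); mem=20
  op13 P0: load  L2 → E/I on L2; bus BusRd; mem=10
  op14 P0: load  L2 → E/I on L2; bus (none); mem=10
  op15 P0: load  L0 → S/S on L0; bus (none); mem=32
  op16 P0: store L1 := 88 → M/I on L1; bus BusRdX; mem=0
  op17 P0: load  L1 → M/I on L1; bus (none); mem=0
  op18 P1: store L0 := 96 → I/M on L0; bus BusUpgr; mem=32
  op19 P1: store L1 := 25 → I/M on L1; bus BusRdX Flush; mem=88
  op20 P0: load  L3 → S/S on L3; bus (none); mem=82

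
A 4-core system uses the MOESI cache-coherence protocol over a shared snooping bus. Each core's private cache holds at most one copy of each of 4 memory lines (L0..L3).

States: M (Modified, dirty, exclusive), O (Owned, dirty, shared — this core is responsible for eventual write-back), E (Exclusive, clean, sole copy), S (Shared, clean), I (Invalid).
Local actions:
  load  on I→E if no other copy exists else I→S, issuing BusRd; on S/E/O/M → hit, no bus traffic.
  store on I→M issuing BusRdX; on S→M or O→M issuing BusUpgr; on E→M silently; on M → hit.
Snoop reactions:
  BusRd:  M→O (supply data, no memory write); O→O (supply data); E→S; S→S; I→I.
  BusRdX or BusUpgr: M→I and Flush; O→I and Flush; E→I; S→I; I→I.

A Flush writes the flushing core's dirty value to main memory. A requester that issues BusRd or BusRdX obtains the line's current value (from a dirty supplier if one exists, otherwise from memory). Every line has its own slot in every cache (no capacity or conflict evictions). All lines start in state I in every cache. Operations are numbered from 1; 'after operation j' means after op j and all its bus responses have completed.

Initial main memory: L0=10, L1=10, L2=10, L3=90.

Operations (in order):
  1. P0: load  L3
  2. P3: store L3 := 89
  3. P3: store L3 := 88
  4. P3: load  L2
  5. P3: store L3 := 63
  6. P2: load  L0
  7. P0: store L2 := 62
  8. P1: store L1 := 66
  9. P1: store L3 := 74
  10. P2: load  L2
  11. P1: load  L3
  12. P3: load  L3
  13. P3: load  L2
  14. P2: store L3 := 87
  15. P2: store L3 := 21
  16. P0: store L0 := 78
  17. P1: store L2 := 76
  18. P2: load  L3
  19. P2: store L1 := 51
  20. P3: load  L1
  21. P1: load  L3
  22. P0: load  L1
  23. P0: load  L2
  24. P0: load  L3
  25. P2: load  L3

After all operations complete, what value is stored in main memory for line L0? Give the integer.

memory[L0] = 10

1. P0: load  L3  bus=[BusRd]  L3: P0=E P1=I P2=I P3=I  mem[L3]=90
2. P3: store L3 := 89  bus=[BusRdX]  L3: P0=I P1=I P2=I P3=M  mem[L3]=90
3. P3: store L3 := 88  bus=[-]  L3: P0=I P1=I P2=I P3=M  mem[L3]=90
4. P3: load  L2  bus=[BusRd]  L2: P0=I P1=I P2=I P3=E  mem[L2]=10
5. P3: store L3 := 63  bus=[-]  L3: P0=I P1=I P2=I P3=M  mem[L3]=90
6. P2: load  L0  bus=[BusRd]  L0: P0=I P1=I P2=E P3=I  mem[L0]=10
7. P0: store L2 := 62  bus=[BusRdX]  L2: P0=M P1=I P2=I P3=I  mem[L2]=10
8. P1: store L1 := 66  bus=[BusRdX]  L1: P0=I P1=M P2=I P3=I  mem[L1]=10
9. P1: store L3 := 74  bus=[BusRdX,Flush]  L3: P0=I P1=M P2=I P3=I  mem[L3]=63
10. P2: load  L2  bus=[BusRd]  L2: P0=O P1=I P2=S P3=I  mem[L2]=10
11. P1: load  L3  bus=[-]  L3: P0=I P1=M P2=I P3=I  mem[L3]=63
12. P3: load  L3  bus=[BusRd]  L3: P0=I P1=O P2=I P3=S  mem[L3]=63
13. P3: load  L2  bus=[BusRd]  L2: P0=O P1=I P2=S P3=S  mem[L2]=10
14. P2: store L3 := 87  bus=[BusRdX,Flush]  L3: P0=I P1=I P2=M P3=I  mem[L3]=74
15. P2: store L3 := 21  bus=[-]  L3: P0=I P1=I P2=M P3=I  mem[L3]=74
16. P0: store L0 := 78  bus=[BusRdX]  L0: P0=M P1=I P2=I P3=I  mem[L0]=10
17. P1: store L2 := 76  bus=[BusRdX,Flush]  L2: P0=I P1=M P2=I P3=I  mem[L2]=62
18. P2: load  L3  bus=[-]  L3: P0=I P1=I P2=M P3=I  mem[L3]=74
19. P2: store L1 := 51  bus=[BusRdX,Flush]  L1: P0=I P1=I P2=M P3=I  mem[L1]=66
20. P3: load  L1  bus=[BusRd]  L1: P0=I P1=I P2=O P3=S  mem[L1]=66
21. P1: load  L3  bus=[BusRd]  L3: P0=I P1=S P2=O P3=I  mem[L3]=74
22. P0: load  L1  bus=[BusRd]  L1: P0=S P1=I P2=O P3=S  mem[L1]=66
23. P0: load  L2  bus=[BusRd]  L2: P0=S P1=O P2=I P3=I  mem[L2]=62
24. P0: load  L3  bus=[BusRd]  L3: P0=S P1=S P2=O P3=I  mem[L3]=74
25. P2: load  L3  bus=[-]  L3: P0=S P1=S P2=O P3=I  mem[L3]=74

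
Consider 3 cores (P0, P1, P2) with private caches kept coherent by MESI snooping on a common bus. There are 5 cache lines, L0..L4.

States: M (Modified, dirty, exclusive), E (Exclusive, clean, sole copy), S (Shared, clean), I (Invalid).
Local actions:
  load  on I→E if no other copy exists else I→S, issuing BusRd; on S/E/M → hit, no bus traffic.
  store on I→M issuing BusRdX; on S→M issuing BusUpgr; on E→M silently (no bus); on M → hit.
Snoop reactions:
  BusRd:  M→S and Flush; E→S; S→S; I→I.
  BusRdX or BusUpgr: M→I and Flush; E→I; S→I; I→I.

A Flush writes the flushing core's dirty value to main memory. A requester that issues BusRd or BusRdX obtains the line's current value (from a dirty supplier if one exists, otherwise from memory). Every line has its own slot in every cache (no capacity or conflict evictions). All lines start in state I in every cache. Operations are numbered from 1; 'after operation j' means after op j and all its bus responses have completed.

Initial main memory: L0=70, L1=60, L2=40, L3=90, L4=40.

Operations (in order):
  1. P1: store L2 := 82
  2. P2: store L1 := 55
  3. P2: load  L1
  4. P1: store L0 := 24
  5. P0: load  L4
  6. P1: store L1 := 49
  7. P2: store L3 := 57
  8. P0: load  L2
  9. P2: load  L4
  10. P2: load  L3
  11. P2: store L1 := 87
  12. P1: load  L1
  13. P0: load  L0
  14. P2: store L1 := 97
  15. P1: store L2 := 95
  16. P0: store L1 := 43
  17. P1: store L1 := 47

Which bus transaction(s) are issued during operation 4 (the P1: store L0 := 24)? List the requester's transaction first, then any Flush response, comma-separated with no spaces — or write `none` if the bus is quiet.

1. P1: store L2 := 82  bus=[BusRdX]  L2: P0=I P1=M P2=I  mem[L2]=40
2. P2: store L1 := 55  bus=[BusRdX]  L1: P0=I P1=I P2=M  mem[L1]=60
3. P2: load  L1  bus=[-]  L1: P0=I P1=I P2=M  mem[L1]=60
4. P1: store L0 := 24  bus=[BusRdX]  L0: P0=I P1=M P2=I  mem[L0]=70
5. P0: load  L4  bus=[BusRd]  L4: P0=E P1=I P2=I  mem[L4]=40
6. P1: store L1 := 49  bus=[BusRdX,Flush]  L1: P0=I P1=M P2=I  mem[L1]=55
7. P2: store L3 := 57  bus=[BusRdX]  L3: P0=I P1=I P2=M  mem[L3]=90
8. P0: load  L2  bus=[BusRd,Flush]  L2: P0=S P1=S P2=I  mem[L2]=82
9. P2: load  L4  bus=[BusRd]  L4: P0=S P1=I P2=S  mem[L4]=40
10. P2: load  L3  bus=[-]  L3: P0=I P1=I P2=M  mem[L3]=90
11. P2: store L1 := 87  bus=[BusRdX,Flush]  L1: P0=I P1=I P2=M  mem[L1]=49
12. P1: load  L1  bus=[BusRd,Flush]  L1: P0=I P1=S P2=S  mem[L1]=87
13. P0: load  L0  bus=[BusRd,Flush]  L0: P0=S P1=S P2=I  mem[L0]=24
14. P2: store L1 := 97  bus=[BusUpgr]  L1: P0=I P1=I P2=M  mem[L1]=87
15. P1: store L2 := 95  bus=[BusUpgr]  L2: P0=I P1=M P2=I  mem[L2]=82
16. P0: store L1 := 43  bus=[BusRdX,Flush]  L1: P0=M P1=I P2=I  mem[L1]=97
17. P1: store L1 := 47  bus=[BusRdX,Flush]  L1: P0=I P1=M P2=I  mem[L1]=43

bus = BusRdX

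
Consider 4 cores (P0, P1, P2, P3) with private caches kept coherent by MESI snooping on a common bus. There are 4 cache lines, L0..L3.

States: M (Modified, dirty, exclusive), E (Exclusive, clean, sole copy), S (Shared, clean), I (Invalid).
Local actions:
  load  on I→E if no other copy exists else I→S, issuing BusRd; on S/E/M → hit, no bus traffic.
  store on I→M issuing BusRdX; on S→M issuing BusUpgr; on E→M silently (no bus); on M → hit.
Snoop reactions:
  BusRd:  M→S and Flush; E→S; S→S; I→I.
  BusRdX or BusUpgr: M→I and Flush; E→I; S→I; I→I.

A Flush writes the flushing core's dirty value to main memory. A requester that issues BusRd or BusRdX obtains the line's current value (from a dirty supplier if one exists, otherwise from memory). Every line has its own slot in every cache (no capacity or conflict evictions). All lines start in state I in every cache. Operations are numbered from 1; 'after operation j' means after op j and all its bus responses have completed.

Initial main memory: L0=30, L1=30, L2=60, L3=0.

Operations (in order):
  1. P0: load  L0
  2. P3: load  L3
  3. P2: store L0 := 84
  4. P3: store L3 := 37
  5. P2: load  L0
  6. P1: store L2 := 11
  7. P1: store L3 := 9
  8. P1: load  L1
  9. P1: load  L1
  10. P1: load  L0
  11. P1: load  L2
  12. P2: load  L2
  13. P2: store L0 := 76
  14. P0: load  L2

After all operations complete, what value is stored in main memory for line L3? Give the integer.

step 1: P0: load  L0  ⟶  EIII  (L0)  txn=BusRd  M[L0]=30
step 2: P3: load  L3  ⟶  IIIE  (L3)  txn=BusRd  M[L3]=0
step 3: P2: store L0 := 84  ⟶  IIMI  (L0)  txn=BusRdX  M[L0]=30
step 4: P3: store L3 := 37  ⟶  IIIM  (L3)  txn=∅  M[L3]=0
step 5: P2: load  L0  ⟶  IIMI  (L0)  txn=∅  M[L0]=30
step 6: P1: store L2 := 11  ⟶  IMII  (L2)  txn=BusRdX  M[L2]=60
step 7: P1: store L3 := 9  ⟶  IMII  (L3)  txn=BusRdX+Flush  M[L3]=37
step 8: P1: load  L1  ⟶  IEII  (L1)  txn=BusRd  M[L1]=30
step 9: P1: load  L1  ⟶  IEII  (L1)  txn=∅  M[L1]=30
step 10: P1: load  L0  ⟶  ISSI  (L0)  txn=BusRd+Flush  M[L0]=84
step 11: P1: load  L2  ⟶  IMII  (L2)  txn=∅  M[L2]=60
step 12: P2: load  L2  ⟶  ISSI  (L2)  txn=BusRd+Flush  M[L2]=11
step 13: P2: store L0 := 76  ⟶  IIMI  (L0)  txn=BusUpgr  M[L0]=84
step 14: P0: load  L2  ⟶  SSSI  (L2)  txn=BusRd  M[L2]=11

memory[L3] = 37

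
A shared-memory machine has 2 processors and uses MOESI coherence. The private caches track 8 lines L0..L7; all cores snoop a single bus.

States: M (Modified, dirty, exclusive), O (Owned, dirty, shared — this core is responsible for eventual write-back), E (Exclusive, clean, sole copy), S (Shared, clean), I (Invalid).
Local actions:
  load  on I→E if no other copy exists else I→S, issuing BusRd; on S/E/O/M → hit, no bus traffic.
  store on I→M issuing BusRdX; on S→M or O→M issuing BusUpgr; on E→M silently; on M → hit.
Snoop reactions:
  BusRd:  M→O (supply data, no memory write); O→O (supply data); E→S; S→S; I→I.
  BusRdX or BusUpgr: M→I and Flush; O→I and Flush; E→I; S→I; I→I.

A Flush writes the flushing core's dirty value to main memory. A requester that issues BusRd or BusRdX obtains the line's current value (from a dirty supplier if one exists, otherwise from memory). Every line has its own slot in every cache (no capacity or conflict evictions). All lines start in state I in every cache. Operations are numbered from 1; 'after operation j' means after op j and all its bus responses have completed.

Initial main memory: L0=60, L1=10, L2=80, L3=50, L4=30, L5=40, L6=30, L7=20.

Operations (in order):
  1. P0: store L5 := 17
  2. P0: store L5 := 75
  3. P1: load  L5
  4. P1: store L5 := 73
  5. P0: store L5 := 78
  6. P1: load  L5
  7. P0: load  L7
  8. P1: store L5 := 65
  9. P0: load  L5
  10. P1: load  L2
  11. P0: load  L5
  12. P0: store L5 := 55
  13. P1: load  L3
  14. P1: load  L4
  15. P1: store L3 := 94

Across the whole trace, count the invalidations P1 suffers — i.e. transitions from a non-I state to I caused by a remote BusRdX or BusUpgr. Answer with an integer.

[1] P0: store L5 := 17 | P0:M(17), P1:I | bus: BusRdX
[2] P0: store L5 := 75 | P0:M(75), P1:I | bus: none
[3] P1: load  L5 | P0:O(75), P1:S(75) | bus: BusRd
[4] P1: store L5 := 73 | P0:I, P1:M(73) | bus: BusUpgr,Flush
[5] P0: store L5 := 78 | P0:M(78), P1:I | bus: BusRdX,Flush
[6] P1: load  L5 | P0:O(78), P1:S(78) | bus: BusRd
[7] P0: load  L7 | P0:E(20), P1:I | bus: BusRd
[8] P1: store L5 := 65 | P0:I, P1:M(65) | bus: BusUpgr,Flush
[9] P0: load  L5 | P0:S(65), P1:O(65) | bus: BusRd
[10] P1: load  L2 | P0:I, P1:E(80) | bus: BusRd
[11] P0: load  L5 | P0:S(65), P1:O(65) | bus: none
[12] P0: store L5 := 55 | P0:M(55), P1:I | bus: BusUpgr,Flush
[13] P1: load  L3 | P0:I, P1:E(50) | bus: BusRd
[14] P1: load  L4 | P0:I, P1:E(30) | bus: BusRd
[15] P1: store L3 := 94 | P0:I, P1:M(94) | bus: none

invalidations = 2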